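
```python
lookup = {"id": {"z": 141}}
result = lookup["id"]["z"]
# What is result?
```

Trace:
`lookup = {"id": {"z": 141}}` → lookup = {'id': {'z': 141}}
`result = lookup["id"]["z"]` → result = 141
So result = 141

Answer: 141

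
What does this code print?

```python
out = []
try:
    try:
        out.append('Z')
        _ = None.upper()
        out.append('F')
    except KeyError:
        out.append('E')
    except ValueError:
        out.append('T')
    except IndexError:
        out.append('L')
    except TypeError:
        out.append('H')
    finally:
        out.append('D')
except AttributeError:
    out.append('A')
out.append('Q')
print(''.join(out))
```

Execution trace: 'Z' (try body) → 'D' (finally) → 'A' (outer except AttributeError) → 'Q' (after the try/except). Output: ZDAQ

Answer: ZDAQ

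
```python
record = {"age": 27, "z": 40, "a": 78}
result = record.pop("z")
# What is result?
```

Trace:
`record = {"age": 27, "z": 40, "a": 78}` → record = {'age': 27, 'z': 40, 'a': 78}
`result = record.pop("z")` → record = {'age': 27, 'a': 78}; result = 40
So result = 40

Answer: 40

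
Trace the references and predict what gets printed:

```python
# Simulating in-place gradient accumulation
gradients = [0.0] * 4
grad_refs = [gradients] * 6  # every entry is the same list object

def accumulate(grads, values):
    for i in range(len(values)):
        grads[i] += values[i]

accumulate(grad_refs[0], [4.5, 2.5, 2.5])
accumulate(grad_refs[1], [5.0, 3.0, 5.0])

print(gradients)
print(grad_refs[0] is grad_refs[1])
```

Key concept: gradient accumulation aliasing.
Step by step:
`gradients = [0.0] * 4` → gradients = [0.0, 0.0, 0.0, 0.0]
`grad_refs = [gradients] * 6` → grad_refs = [[0.0, 0.0, 0.0, 0.0], [0.0, 0.0, 0.0, 0.0], [0.0, 0.0, 0.0, 0.0], [0.0, 0.0, 0.0, 0.0], [0.0, 0.0, 0.0, 0.0], [0.0, 0.0, 0.0, 0.0]]
`accumulate(grad_refs[0], [4.5, 2.5, 2.5])` → gradients = [4.5, 2.5, 2.5, 0.0]; grad_refs = [[4.5, 2.5, 2.5, 0.0], [4.5, 2.5, 2.5, 0.0], [4.5, 2.5, 2.5, 0.0], [4.5, 2.5, 2.5, 0.0], [4.5, 2.5, 2.5, 0.0], [4.5, 2.5, 2.5, 0.0]]
`accumulate(grad_refs[1], [5.0, 3.0, 5.0])` → gradients = [9.5, 5.5, 7.5, 0.0]; grad_refs = [[9.5, 5.5, 7.5, 0.0], [9.5, 5.5, 7.5, 0.0], [9.5, 5.5, 7.5, 0.0], [9.5, 5.5, 7.5, 0.0], [9.5, 5.5, 7.5, 0.0], [9.5, 5.5, 7.5, 0.0]]
`print(gradients)` → prints [9.5, 5.5, 7.5, 0.0]
`print(grad_refs[0] is grad_refs[1])` → prints True

Answer:
[9.5, 5.5, 7.5, 0.0]
True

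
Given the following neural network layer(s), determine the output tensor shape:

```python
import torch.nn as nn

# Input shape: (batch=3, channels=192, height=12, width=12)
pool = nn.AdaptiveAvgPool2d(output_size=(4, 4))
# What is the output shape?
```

Input: (3, 192, 12, 12) -> Output: (3, 192, 4, 4)

Answer: (3, 192, 4, 4)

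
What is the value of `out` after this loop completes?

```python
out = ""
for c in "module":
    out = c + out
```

Reverse 'module'
`out` takes the values: "" → "m" → "om" → "dom" → "udom" → "ludom" → "eludom"

Answer: "eludom"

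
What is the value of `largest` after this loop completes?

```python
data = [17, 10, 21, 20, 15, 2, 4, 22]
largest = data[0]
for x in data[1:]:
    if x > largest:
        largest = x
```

Maximum of [17, 10, 21, 20, 15, 2, 4, 22]
`largest` takes the values: 17 → 21 → 22

Answer: 22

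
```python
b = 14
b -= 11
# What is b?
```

Trace:
`b = 14` → b = 14
`b -= 11` → b = 3
So b = 3

Answer: 3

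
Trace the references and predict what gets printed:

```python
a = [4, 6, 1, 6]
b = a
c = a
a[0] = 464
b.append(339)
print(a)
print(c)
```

Key concept: multiple aliases.
Step by step:
`a = [4, 6, 1, 6]` → a = [4, 6, 1, 6]
`b = a` → b = [4, 6, 1, 6] (same object as a)
`c = a` → c = [4, 6, 1, 6] (same object as a, b)
`a[0] = 464` → a = [464, 6, 1, 6] (same object as b, c); b = [464, 6, 1, 6] (same object as a, c); c = [464, 6, 1, 6] (same object as a, b)
`b.append(339)` → a = [464, 6, 1, 6, 339] (same object as b, c); b = [464, 6, 1, 6, 339] (same object as a, c); c = [464, 6, 1, 6, 339] (same object as a, b)
`print(a)` → prints [464, 6, 1, 6, 339]
`print(c)` → prints [464, 6, 1, 6, 339]

Answer:
[464, 6, 1, 6, 339]
[464, 6, 1, 6, 339]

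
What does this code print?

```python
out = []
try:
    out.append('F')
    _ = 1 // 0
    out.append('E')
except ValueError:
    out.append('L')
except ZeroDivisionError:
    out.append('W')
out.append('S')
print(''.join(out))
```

Execution trace: 'F' (try body) → 'W' (except ZeroDivisionError) → 'S' (after the try/except). Output: FWS

Answer: FWS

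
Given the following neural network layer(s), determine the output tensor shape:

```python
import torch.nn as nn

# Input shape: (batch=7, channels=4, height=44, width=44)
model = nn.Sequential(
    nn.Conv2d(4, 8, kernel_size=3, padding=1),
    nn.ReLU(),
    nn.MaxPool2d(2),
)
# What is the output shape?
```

Input: (7, 4, 44, 44) -> after Conv2d: (7, 8, 44, 44) -> after ReLU: (7, 8, 44, 44) -> Output: (7, 8, 22, 22)

Answer: (7, 8, 22, 22)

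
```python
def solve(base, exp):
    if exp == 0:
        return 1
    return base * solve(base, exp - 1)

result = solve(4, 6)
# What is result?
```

solve(4, 6) = 4 * 4 * 4 * 4 * 4 * 4 = 4096

Answer: 4096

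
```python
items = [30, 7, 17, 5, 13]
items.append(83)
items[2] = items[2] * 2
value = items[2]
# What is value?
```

Trace:
`items = [30, 7, 17, 5, 13]` → items = [30, 7, 17, 5, 13]
`items.append(83)` → items = [30, 7, 17, 5, 13, 83]
`items[2] = items[2] * 2` → items = [30, 7, 34, 5, 13, 83]
`value = items[2]` → value = 34
So value = 34

Answer: 34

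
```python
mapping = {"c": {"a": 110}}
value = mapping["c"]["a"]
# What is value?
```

Trace:
`mapping = {"c": {"a": 110}}` → mapping = {'c': {'a': 110}}
`value = mapping["c"]["a"]` → value = 110
So value = 110

Answer: 110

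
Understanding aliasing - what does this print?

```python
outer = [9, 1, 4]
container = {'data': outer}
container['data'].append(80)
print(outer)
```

Key concept: dict holds reference to list.
Step by step:
`outer = [9, 1, 4]` → outer = [9, 1, 4]
`container = {'data': outer}` → container = {'data': [9, 1, 4]}
`container['data'].append(80)` → outer = [9, 1, 4, 80]; container = {'data': [9, 1, 4, 80]}
`print(outer)` → prints [9, 1, 4, 80]

Answer: [9, 1, 4, 80]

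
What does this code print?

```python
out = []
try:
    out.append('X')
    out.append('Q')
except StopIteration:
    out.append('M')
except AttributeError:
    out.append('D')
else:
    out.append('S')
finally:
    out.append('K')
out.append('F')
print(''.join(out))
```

Execution trace: 'X' (try body) → 'Q' (try body, no exception) → 'S' (else) → 'K' (finally) → 'F' (after the try/except). Output: XQSKF

Answer: XQSKF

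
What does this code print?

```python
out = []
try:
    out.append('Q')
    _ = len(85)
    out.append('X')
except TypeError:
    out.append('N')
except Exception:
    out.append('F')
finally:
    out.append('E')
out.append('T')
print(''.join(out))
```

Execution trace: 'Q' (try body) → 'N' (except TypeError) → 'E' (finally) → 'T' (after the try/except). Output: QNET

Answer: QNET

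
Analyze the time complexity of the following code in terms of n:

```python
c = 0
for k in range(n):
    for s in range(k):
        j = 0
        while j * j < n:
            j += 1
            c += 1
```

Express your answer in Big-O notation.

Each loop level contributes: n × n × √n. Multiplying the contributions gives O(n^2√n).

Answer: O(n^2√n)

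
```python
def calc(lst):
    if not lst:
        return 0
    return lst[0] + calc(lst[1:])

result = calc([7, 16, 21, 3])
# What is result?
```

7 + 16 + 21 + 3 + 0 = 47

Answer: 47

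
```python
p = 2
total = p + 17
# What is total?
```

Trace:
`p = 2` → p = 2
`total = p + 17` → total = 19
So total = 19

Answer: 19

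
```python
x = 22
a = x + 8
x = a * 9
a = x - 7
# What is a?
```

Trace:
`x = 22` → x = 22
`a = x + 8` → a = 30
`x = a * 9` → x = 270
`a = x - 7` → a = 263
So a = 263

Answer: 263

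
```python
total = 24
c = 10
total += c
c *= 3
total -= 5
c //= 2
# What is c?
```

Trace:
`total = 24` → total = 24
`c = 10` → c = 10
`total += c` → total = 34
`c *= 3` → c = 30
`total -= 5` → total = 29
`c //= 2` → c = 15
So c = 15

Answer: 15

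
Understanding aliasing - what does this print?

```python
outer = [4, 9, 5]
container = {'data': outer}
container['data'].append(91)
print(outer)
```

Key concept: dict holds reference to list.
Step by step:
`outer = [4, 9, 5]` → outer = [4, 9, 5]
`container = {'data': outer}` → container = {'data': [4, 9, 5]}
`container['data'].append(91)` → outer = [4, 9, 5, 91]; container = {'data': [4, 9, 5, 91]}
`print(outer)` → prints [4, 9, 5, 91]

Answer: [4, 9, 5, 91]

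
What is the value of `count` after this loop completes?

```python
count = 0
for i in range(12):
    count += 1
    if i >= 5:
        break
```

Loop breaks when i reaches 5, count is 6
`count` takes the values: 0 → 1 → 2 → 3 → 4 → 5 → 6

Answer: 6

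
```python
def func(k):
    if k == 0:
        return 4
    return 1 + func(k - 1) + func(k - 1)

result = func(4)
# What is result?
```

func(k) = 1 + 2·func(k-1), func(0)=4. Closed form: (4+1)·2^4 - 1 = 79.

Answer: 79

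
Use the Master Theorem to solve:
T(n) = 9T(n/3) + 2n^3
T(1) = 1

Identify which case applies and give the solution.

a=9, b=3, f(n)=2n^3. log_3(9) = 2. Since c=3 > 2 and the regularity condition holds (9(n/3)^3 = (9/3^3)n^3 with 9/3^3 < 1), Case 3 applies: T(n) = Θ(f(n)) = O(n^3).

Answer: O(n^3) - Case 3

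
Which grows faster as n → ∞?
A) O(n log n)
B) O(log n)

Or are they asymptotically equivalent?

O(n log n) vs O(log n): Higher order terms dominate.

Answer: A) O(n log n) grows faster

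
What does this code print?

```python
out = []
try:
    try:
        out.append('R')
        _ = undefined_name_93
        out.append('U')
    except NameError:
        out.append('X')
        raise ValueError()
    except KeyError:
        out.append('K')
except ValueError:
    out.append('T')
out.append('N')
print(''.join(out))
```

Execution trace: 'R' (try body) → 'X' (except NameError) → 'T' (outer except ValueError) → 'N' (after the try/except). Output: RXTN

Answer: RXTN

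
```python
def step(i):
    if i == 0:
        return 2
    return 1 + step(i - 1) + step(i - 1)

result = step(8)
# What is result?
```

step(i) = 1 + 2·step(i-1), step(0)=2. Closed form: (2+1)·2^8 - 1 = 767.

Answer: 767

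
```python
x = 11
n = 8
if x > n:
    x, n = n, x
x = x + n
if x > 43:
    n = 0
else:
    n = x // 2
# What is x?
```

Trace:
`x = 11` → x = 11
`n = 8` → n = 8
`if x > n: ...` → x > n is True → x = 8; n = 11
`x = x + n` → x = 19
`if x > 43: ...` → x > 43 is False, take else branch → n = 9
So x = 19

Answer: 19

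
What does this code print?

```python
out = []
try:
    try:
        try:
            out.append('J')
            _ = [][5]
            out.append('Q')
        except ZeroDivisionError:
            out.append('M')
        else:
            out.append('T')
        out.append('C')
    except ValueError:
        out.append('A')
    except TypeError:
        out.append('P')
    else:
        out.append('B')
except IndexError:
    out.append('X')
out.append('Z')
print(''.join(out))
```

Execution trace: 'J' (inner try body) → 'X' (outer except IndexError) → 'Z' (after the try/except). Output: JXZ

Answer: JXZ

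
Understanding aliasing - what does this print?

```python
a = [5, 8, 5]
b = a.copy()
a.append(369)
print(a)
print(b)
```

Key concept: list.copy() creates independent copy.
Step by step:
`a = [5, 8, 5]` → a = [5, 8, 5]
`b = a.copy()` → b = [5, 8, 5]
`a.append(369)` → a = [5, 8, 5, 369]
`print(a)` → prints [5, 8, 5, 369]
`print(b)` → prints [5, 8, 5]

Answer:
[5, 8, 5, 369]
[5, 8, 5]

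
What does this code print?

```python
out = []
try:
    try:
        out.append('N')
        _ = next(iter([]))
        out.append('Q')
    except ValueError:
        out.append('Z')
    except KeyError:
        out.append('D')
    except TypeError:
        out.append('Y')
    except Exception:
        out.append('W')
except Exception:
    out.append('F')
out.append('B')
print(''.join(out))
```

Execution trace: 'N' (inner try body) → 'W' (inner except Exception) → 'B' (after the try/except). Output: NWB

Answer: NWB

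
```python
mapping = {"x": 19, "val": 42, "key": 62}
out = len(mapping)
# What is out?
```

Trace:
`mapping = {"x": 19, "val": 42, "key": 62}` → mapping = {'x': 19, 'val': 42, 'key': 62}
`out = len(mapping)` → out = 3
So out = 3

Answer: 3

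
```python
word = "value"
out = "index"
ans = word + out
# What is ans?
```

Trace:
`word = "value"` → word = 'value'
`out = "index"` → out = 'index'
`ans = word + out` → ans = 'valueindex'
So ans = 'valueindex'

Answer: 'valueindex'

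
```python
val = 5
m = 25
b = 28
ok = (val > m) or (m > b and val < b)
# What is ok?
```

Trace:
`val = 5` → val = 5
`m = 25` → m = 25
`b = 28` → b = 28
`ok = (val > m) or (m > b and val < b)` → ok = False
So ok = False

Answer: False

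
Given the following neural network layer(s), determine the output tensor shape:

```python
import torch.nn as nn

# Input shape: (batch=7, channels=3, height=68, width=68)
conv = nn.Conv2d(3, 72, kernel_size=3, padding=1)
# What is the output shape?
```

Input: (7, 3, 68, 68) -> Output: (7, 72, 68, 68)

Answer: (7, 72, 68, 68)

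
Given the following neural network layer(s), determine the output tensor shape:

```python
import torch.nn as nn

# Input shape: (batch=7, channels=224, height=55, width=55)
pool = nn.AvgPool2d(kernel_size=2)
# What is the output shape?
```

Input: (7, 224, 55, 55) -> Output: (7, 224, 27, 27)

Answer: (7, 224, 27, 27)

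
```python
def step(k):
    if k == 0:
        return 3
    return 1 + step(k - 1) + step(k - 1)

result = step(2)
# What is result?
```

step(k) = 1 + 2·step(k-1), step(0)=3. Closed form: (3+1)·2^2 - 1 = 15.

Answer: 15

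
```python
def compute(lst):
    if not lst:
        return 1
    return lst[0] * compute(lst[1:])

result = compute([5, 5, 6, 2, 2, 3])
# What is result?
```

Product over [5, 5, 6, 2, 2, 3] = 5 * 5 * 6 * 2 * 2 * 3 = 1800

Answer: 1800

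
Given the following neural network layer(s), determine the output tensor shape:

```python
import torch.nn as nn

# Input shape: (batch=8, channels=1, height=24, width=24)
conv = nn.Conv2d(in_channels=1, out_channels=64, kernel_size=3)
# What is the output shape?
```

Input: (8, 1, 24, 24) -> Output: (8, 64, 22, 22)

Answer: (8, 64, 22, 22)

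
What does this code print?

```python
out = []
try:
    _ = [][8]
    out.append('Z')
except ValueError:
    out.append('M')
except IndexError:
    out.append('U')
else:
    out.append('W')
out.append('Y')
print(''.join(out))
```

Execution trace: 'U' (except IndexError) → 'Y' (after the try/except). Output: UY

Answer: UY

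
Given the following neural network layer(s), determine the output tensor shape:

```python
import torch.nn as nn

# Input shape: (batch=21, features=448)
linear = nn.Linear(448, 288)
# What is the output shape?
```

Input: (21, 448) -> Output: (21, 288)

Answer: (21, 288)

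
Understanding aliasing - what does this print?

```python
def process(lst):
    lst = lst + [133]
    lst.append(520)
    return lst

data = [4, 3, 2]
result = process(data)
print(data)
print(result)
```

Key concept: rebinding parameter vs mutation.
Step by step:
`data = [4, 3, 2]` → data = [4, 3, 2]
`result = process(data)` → result = [4, 3, 2, 133, 520]
`print(data)` → prints [4, 3, 2]
`print(result)` → prints [4, 3, 2, 133, 520]

Answer:
[4, 3, 2]
[4, 3, 2, 133, 520]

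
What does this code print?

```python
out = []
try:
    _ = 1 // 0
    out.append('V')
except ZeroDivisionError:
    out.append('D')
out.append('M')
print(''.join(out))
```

Execution trace: 'D' (except ZeroDivisionError) → 'M' (after the try/except). Output: DM

Answer: DM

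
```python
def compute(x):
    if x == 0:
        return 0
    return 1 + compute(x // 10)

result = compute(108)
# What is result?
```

Count of digits of 108: 3

Answer: 3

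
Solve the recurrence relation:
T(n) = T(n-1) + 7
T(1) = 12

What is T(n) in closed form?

Unrolling: T(n) = T(1) + 7·(n-1) = 12 + 7(n-1) = 7n + 5.

Answer: T(n) = 7n + 5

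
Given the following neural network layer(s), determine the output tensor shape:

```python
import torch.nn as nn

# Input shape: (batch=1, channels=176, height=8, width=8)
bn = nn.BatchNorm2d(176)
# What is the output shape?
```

Input: (1, 176, 8, 8) -> Output: (1, 176, 8, 8)

Answer: (1, 176, 8, 8)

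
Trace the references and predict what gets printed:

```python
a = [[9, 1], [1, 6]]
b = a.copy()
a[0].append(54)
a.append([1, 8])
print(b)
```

Key concept: shallow copy with nested lists.
Step by step:
`a = [[9, 1], [1, 6]]` → a = [[9, 1], [1, 6]]
`b = a.copy()` → b = [[9, 1], [1, 6]]
`a[0].append(54)` → a = [[9, 1, 54], [1, 6]]; b = [[9, 1, 54], [1, 6]]
`a.append([1, 8])` → a = [[9, 1, 54], [1, 6], [1, 8]]
`print(b)` → prints [[9, 1, 54], [1, 6]]

Answer: [[9, 1, 54], [1, 6]]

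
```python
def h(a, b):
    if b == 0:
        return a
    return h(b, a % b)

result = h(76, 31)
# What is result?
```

h(76, 31) -> h(31, 14) -> h(14, 3) -> h(3, 2) -> h(2, 1) -> h(1, 0) -> 1

Answer: 1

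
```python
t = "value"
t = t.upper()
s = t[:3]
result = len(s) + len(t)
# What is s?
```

Trace:
`t = "value"` → t = 'value'
`t = t.upper()` → t = 'VALUE'
`s = t[:3]` → s = 'VAL'
`result = len(s) + len(t)` → result = 8
So s = 'VAL'

Answer: 'VAL'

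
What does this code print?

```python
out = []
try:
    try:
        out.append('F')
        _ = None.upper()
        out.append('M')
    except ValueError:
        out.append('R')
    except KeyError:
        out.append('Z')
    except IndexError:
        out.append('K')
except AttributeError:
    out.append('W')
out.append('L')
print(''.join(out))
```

Execution trace: 'F' (try body) → 'W' (outer except AttributeError) → 'L' (after the try/except). Output: FWL

Answer: FWL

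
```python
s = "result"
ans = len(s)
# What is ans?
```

Trace:
`s = "result"` → s = 'result'
`ans = len(s)` → ans = 6
So ans = 6

Answer: 6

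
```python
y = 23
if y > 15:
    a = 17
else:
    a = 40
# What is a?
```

Trace:
`y = 23` → y = 23
`if y > 15: ...` → y > 15 is True → a = 17
So a = 17

Answer: 17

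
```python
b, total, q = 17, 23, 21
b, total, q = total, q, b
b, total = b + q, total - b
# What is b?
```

Trace:
`b, total, q = 17, 23, 21` → b = 17; total = 23; q = 21
`b, total, q = total, q, b` → b = 23; total = 21; q = 17
`b, total = b + q, total - b` → b = 40; total = -2
So b = 40

Answer: 40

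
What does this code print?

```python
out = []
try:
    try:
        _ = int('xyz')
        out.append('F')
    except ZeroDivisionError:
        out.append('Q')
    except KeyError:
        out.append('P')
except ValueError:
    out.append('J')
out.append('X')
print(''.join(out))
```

Execution trace: 'J' (outer except ValueError) → 'X' (after the try/except). Output: JX

Answer: JX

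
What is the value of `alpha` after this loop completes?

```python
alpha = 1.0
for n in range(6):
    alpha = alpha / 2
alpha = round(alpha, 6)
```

Halving LR 6 times: 1 / 2^6
`alpha` takes the values: 1.0 → 0.5 → 0.25 → 0.125 → 0.0625 → 0.03125 → 0.015625

Answer: 0.015625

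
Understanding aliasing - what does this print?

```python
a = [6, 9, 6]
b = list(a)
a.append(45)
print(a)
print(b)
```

Key concept: list() constructor creates copy.
Step by step:
`a = [6, 9, 6]` → a = [6, 9, 6]
`b = list(a)` → b = [6, 9, 6]
`a.append(45)` → a = [6, 9, 6, 45]
`print(a)` → prints [6, 9, 6, 45]
`print(b)` → prints [6, 9, 6]

Answer:
[6, 9, 6, 45]
[6, 9, 6]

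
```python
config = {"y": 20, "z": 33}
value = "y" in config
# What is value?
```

Trace:
`config = {"y": 20, "z": 33}` → config = {'y': 20, 'z': 33}
`value = "y" in config` → value = True
So value = True

Answer: True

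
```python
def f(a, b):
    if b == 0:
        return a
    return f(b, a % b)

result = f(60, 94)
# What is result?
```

f(60, 94) -> f(94, 60) -> f(60, 34) -> f(34, 26) -> f(26, 8) -> f(8, 2) -> f(2, 0) -> 2

Answer: 2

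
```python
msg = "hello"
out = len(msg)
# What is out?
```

Trace:
`msg = "hello"` → msg = 'hello'
`out = len(msg)` → out = 5
So out = 5

Answer: 5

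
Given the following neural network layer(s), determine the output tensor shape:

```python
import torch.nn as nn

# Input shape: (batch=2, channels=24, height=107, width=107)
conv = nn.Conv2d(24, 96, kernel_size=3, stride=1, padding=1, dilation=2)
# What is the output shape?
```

Input: (2, 24, 107, 107) -> Output: (2, 96, 105, 105)

Answer: (2, 96, 105, 105)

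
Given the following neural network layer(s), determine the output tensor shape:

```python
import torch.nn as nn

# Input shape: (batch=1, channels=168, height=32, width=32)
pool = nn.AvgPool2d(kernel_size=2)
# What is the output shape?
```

Input: (1, 168, 32, 32) -> Output: (1, 168, 16, 16)

Answer: (1, 168, 16, 16)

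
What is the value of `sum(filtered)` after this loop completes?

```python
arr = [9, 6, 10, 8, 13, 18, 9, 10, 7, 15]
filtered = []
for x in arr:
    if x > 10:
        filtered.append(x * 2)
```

Sum of doubled values > 10
`filtered` takes the values: [] → [26] → [26, 36] → [26, 36, 30]
So `sum(filtered)` = 92

Answer: 92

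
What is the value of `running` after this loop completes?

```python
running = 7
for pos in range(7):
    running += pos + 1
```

Start at 7, add 1 to 7 = 35
`running` takes the values: 7 → 8 → 10 → 13 → 17 → 22 → 28 → 35

Answer: 35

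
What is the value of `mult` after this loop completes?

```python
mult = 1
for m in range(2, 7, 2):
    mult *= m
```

Product of even numbers 2 to 6
`mult` takes the values: 1 → 2 → 8 → 48

Answer: 48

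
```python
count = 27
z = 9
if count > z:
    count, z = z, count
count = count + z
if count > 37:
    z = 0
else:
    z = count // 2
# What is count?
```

Trace:
`count = 27` → count = 27
`z = 9` → z = 9
`if count > z: ...` → count > z is True → count = 9; z = 27
`count = count + z` → count = 36
`if count > 37: ...` → count > 37 is False, take else branch → z = 18
So count = 36

Answer: 36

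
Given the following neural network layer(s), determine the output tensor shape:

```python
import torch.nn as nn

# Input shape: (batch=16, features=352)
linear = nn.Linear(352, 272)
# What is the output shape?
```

Input: (16, 352) -> Output: (16, 272)

Answer: (16, 272)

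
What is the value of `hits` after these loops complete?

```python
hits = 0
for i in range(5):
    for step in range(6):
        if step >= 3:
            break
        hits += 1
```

Inner breaks at 3, outer runs 5 times
`hits` takes the values: 0 → 1 → 2 → 3 → 4 → 5 → 6 → 7 → 8 → 9 → 10 → 11 → 12 → 13 → 14 → 15

Answer: 15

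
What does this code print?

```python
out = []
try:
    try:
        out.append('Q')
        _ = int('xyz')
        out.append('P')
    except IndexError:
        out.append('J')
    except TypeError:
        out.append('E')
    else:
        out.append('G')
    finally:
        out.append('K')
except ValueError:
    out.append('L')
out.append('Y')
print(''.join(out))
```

Execution trace: 'Q' (try body) → 'K' (finally) → 'L' (outer except ValueError) → 'Y' (after the try/except). Output: QKLY

Answer: QKLY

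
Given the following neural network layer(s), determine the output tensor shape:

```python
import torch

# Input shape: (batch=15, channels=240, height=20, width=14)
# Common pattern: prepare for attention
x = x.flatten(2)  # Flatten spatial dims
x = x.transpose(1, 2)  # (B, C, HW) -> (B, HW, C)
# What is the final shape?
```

Input: (15, 240, 20, 14) -> after flatten(2): (15, 240, 280) -> Output: (15, 280, 240)

Answer: (15, 280, 240)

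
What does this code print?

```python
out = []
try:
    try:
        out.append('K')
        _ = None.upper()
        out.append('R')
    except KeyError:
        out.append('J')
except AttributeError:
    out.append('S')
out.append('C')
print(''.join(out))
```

Execution trace: 'K' (try body) → 'S' (outer except AttributeError) → 'C' (after the try/except). Output: KSC

Answer: KSC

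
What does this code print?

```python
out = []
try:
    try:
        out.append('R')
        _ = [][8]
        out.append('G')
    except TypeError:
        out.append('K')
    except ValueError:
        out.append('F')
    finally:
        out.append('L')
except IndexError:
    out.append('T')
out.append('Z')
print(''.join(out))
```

Execution trace: 'R' (try body) → 'L' (finally) → 'T' (outer except IndexError) → 'Z' (after the try/except). Output: RLTZ

Answer: RLTZ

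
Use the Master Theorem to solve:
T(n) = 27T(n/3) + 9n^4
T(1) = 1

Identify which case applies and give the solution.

a=27, b=3, f(n)=9n^4. log_3(27) = 3. Since c=4 > 3 and the regularity condition holds (27(n/3)^4 = (27/3^4)n^4 with 27/3^4 < 1), Case 3 applies: T(n) = Θ(f(n)) = O(n^4).

Answer: O(n^4) - Case 3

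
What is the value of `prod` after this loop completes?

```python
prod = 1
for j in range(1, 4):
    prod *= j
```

3! = 6
`prod` takes the values: 1 → 2 → 6

Answer: 6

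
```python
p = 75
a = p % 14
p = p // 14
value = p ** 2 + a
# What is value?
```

Trace:
`p = 75` → p = 75
`a = p % 14` → a = 5
`p = p // 14` → p = 5
`value = p ** 2 + a` → value = 30
So value = 30

Answer: 30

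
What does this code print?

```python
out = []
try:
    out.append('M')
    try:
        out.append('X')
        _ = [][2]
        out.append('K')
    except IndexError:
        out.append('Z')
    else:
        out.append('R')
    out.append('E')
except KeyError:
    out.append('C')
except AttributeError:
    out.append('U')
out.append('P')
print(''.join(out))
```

Execution trace: 'M' (try body) → 'X' (inner try body) → 'Z' (inner except IndexError) → 'E' (try body, no exception) → 'P' (after the try/except). Output: MXZEP

Answer: MXZEP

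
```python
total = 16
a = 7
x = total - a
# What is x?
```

Trace:
`total = 16` → total = 16
`a = 7` → a = 7
`x = total - a` → x = 9
So x = 9

Answer: 9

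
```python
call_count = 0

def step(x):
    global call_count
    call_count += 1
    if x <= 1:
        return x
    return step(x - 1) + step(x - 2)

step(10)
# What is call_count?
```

Calls(x) = 1 + Calls(x-1) + Calls(x-2); Calls(0)=Calls(1)=1. For x=10 this gives 177.

Answer: 177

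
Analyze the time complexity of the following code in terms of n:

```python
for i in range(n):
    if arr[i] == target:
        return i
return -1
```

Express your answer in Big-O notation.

This is Linear search in an array. Time complexity: O(n).

Answer: O(n)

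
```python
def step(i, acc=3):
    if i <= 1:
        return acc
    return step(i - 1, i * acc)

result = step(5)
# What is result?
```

Accumulator trace (n, acc): (5, 3) -> (4, 15) -> (3, 60) -> (2, 180) -> (1, 360) -> return 360

Answer: 360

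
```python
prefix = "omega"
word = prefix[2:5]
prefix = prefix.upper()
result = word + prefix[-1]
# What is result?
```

Trace:
`prefix = "omega"` → prefix = 'omega'
`word = prefix[2:5]` → word = 'ega'
`prefix = prefix.upper()` → prefix = 'OMEGA'
`result = word + prefix[-1]` → result = 'egaA'
So result = 'egaA'

Answer: 'egaA'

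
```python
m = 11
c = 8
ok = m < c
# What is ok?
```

Trace:
`m = 11` → m = 11
`c = 8` → c = 8
`ok = m < c` → ok = False
So ok = False

Answer: False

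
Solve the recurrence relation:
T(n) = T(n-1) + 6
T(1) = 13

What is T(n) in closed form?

Unrolling: T(n) = T(1) + 6·(n-1) = 13 + 6(n-1) = 6n + 7.

Answer: T(n) = 6n + 7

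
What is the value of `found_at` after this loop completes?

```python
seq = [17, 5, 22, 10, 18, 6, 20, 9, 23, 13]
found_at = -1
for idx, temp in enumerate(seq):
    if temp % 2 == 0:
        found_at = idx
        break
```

First even number index in [17, 5, 22, 10, 18, 6, 20, 9, 23, 13]
`found_at` takes the values: -1 → 2

Answer: 2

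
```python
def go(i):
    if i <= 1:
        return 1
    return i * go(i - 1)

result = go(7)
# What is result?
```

go(7) = 7 * 6 * 5 * 4 * 3 * 2 * 1 = 5040

Answer: 5040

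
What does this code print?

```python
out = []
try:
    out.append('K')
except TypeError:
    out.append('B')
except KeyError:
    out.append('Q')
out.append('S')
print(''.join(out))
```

Execution trace: 'K' (try body, no exception) → 'S' (after the try/except). Output: KS

Answer: KS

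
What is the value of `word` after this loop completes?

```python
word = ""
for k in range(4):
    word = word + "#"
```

Repeat '#' 4 times
`word` takes the values: "" → "#" → "##" → "###" → "####"

Answer: "####"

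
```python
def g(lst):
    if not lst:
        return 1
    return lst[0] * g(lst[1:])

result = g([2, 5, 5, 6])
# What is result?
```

Product over [2, 5, 5, 6] = 2 * 5 * 5 * 6 = 300

Answer: 300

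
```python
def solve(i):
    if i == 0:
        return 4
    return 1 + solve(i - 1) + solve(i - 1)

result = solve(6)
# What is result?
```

solve(i) = 1 + 2·solve(i-1), solve(0)=4. Closed form: (4+1)·2^6 - 1 = 319.

Answer: 319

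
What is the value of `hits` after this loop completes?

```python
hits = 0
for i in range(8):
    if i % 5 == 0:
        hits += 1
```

Count numbers divisible by 5 in range(8)
`hits` takes the values: 0 → 1 → 2

Answer: 2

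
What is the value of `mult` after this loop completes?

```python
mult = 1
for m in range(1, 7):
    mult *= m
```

6! = 720
`mult` takes the values: 1 → 2 → 6 → 24 → 120 → 720

Answer: 720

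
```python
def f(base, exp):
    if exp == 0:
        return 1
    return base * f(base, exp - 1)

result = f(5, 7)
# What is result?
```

f(5, 7) = 5 * 5 * 5 * 5 * 5 * 5 * 5 = 78125

Answer: 78125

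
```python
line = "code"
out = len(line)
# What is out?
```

Trace:
`line = "code"` → line = 'code'
`out = len(line)` → out = 4
So out = 4

Answer: 4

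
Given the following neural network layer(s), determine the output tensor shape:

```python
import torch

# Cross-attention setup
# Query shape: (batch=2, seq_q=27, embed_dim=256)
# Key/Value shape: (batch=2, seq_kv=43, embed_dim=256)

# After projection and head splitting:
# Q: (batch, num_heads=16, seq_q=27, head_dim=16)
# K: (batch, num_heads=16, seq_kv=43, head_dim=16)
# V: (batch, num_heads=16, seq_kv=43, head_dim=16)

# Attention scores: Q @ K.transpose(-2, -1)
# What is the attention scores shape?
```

Input: (2, 27, 256) -> Output: (2, 16, 27, 43)

Answer: (2, 16, 27, 43)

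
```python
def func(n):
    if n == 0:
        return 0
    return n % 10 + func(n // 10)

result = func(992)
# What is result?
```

Sum of digits of 992: 2 + 9 + 9 = 20

Answer: 20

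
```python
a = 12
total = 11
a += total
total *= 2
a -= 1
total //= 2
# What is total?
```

Trace:
`a = 12` → a = 12
`total = 11` → total = 11
`a += total` → a = 23
`total *= 2` → total = 22
`a -= 1` → a = 22
`total //= 2` → total = 11
So total = 11

Answer: 11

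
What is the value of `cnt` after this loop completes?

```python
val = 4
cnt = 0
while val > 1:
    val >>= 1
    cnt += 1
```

Count right shifts until 1
`cnt` takes the values: 0 → 1 → 2

Answer: 2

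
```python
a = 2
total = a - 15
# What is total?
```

Trace:
`a = 2` → a = 2
`total = a - 15` → total = -13
So total = -13

Answer: -13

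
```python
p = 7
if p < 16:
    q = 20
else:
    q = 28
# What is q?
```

Trace:
`p = 7` → p = 7
`if p < 16: ...` → p < 16 is True → q = 20
So q = 20

Answer: 20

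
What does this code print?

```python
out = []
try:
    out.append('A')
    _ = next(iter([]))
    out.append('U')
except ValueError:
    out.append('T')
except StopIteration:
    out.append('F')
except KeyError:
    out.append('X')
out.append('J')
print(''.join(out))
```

Execution trace: 'A' (try body) → 'F' (except StopIteration) → 'J' (after the try/except). Output: AFJ

Answer: AFJ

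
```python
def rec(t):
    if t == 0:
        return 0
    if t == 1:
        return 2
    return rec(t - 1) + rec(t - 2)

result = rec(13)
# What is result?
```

Build up from base cases: rec(0)=0, rec(1)=2, rec(2)=2, rec(3)=4, rec(4)=6, rec(5)=10, rec(6)=16, ..., rec(13)=466

Answer: 466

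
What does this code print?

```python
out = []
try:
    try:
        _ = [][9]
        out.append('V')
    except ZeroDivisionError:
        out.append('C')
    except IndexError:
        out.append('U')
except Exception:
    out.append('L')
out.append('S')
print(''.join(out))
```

Execution trace: 'U' (inner except IndexError) → 'S' (after the try/except). Output: US

Answer: US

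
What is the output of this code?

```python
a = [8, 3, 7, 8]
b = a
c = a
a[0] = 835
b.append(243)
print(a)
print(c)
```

Key concept: multiple aliases.
Step by step:
`a = [8, 3, 7, 8]` → a = [8, 3, 7, 8]
`b = a` → b = [8, 3, 7, 8] (same object as a)
`c = a` → c = [8, 3, 7, 8] (same object as a, b)
`a[0] = 835` → a = [835, 3, 7, 8] (same object as b, c); b = [835, 3, 7, 8] (same object as a, c); c = [835, 3, 7, 8] (same object as a, b)
`b.append(243)` → a = [835, 3, 7, 8, 243] (same object as b, c); b = [835, 3, 7, 8, 243] (same object as a, c); c = [835, 3, 7, 8, 243] (same object as a, b)
`print(a)` → prints [835, 3, 7, 8, 243]
`print(c)` → prints [835, 3, 7, 8, 243]

Answer:
[835, 3, 7, 8, 243]
[835, 3, 7, 8, 243]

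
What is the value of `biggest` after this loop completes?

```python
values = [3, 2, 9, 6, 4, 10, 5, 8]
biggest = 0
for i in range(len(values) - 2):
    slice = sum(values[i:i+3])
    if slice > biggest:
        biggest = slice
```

Max sum of 3-element window in [3, 2, 9, 6, 4, 10, 5, 8]
`biggest` takes the values: 0 → 14 → 17 → 19 → 20 → 23

Answer: 23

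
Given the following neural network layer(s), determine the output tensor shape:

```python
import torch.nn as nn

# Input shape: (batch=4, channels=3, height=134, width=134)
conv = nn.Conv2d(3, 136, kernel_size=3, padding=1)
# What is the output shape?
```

Input: (4, 3, 134, 134) -> Output: (4, 136, 134, 134)

Answer: (4, 136, 134, 134)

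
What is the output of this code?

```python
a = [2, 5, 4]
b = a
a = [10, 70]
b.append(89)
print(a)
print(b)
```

Key concept: rebinding vs mutation: a is rebound to a new list, b still points at the original.
Step by step:
`a = [2, 5, 4]` → a = [2, 5, 4]
`b = a` → b = [2, 5, 4] (same object as a)
`a = [10, 70]` → a = [10, 70]
`b.append(89)` → b = [2, 5, 4, 89]
`print(a)` → prints [10, 70]
`print(b)` → prints [2, 5, 4, 89]

Answer:
[10, 70]
[2, 5, 4, 89]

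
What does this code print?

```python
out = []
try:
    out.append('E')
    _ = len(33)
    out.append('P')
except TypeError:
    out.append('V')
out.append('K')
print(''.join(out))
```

Execution trace: 'E' (try body) → 'V' (except TypeError) → 'K' (after the try/except). Output: EVK

Answer: EVK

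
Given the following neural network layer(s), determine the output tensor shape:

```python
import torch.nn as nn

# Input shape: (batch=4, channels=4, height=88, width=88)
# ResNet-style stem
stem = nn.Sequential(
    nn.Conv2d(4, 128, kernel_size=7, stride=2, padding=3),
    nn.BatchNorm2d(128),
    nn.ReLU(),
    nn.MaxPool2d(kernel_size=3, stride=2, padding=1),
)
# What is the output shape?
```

Input: (4, 4, 88, 88) -> after Conv2d 7x7 stride=2: (4, 128, 44, 44) -> Output: (4, 128, 22, 22)

Answer: (4, 128, 22, 22)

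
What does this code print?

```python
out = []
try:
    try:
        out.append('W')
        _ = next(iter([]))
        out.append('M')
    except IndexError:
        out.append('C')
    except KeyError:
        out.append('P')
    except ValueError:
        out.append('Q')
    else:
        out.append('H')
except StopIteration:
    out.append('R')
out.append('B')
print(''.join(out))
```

Execution trace: 'W' (try body) → 'R' (outer except StopIteration) → 'B' (after the try/except). Output: WRB

Answer: WRB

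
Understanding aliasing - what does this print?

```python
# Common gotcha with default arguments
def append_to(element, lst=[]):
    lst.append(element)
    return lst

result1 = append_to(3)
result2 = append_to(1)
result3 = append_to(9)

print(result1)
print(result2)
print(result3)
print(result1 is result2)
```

Key concept: mutable default argument gotcha.
Step by step:
`result1 = append_to(3)` → result1 = [3]
`result2 = append_to(1)` → result1 = [3, 1] (same object as result2); result2 = [3, 1] (same object as result1)
`result3 = append_to(9)` → result1 = [3, 1, 9] (same object as result2, result3); result2 = [3, 1, 9] (same object as result1, result3); result3 = [3, 1, 9] (same object as result1, result2)
`print(result1)` → prints [3, 1, 9]
`print(result2)` → prints [3, 1, 9]
`print(result3)` → prints [3, 1, 9]
`print(result1 is result2)` → prints True

Answer:
[3, 1, 9]
[3, 1, 9]
[3, 1, 9]
True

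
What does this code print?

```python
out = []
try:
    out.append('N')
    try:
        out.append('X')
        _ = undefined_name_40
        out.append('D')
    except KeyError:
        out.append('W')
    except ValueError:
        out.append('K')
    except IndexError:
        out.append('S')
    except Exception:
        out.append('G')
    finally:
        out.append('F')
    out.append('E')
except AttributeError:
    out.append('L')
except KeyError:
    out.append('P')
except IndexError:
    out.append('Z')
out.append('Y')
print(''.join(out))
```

Execution trace: 'N' (try body) → 'X' (inner try body) → 'G' (inner except Exception) → 'F' (inner finally) → 'E' (try body, no exception) → 'Y' (after the try/except). Output: NXGFEY

Answer: NXGFEY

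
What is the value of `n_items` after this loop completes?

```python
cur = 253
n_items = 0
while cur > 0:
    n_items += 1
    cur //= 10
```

Count digits by repeated division by 10
`n_items` takes the values: 0 → 1 → 2 → 3

Answer: 3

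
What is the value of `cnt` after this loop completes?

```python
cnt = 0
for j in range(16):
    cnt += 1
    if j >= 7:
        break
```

Loop breaks when j reaches 7, cnt is 8
`cnt` takes the values: 0 → 1 → 2 → 3 → 4 → 5 → 6 → 7 → 8

Answer: 8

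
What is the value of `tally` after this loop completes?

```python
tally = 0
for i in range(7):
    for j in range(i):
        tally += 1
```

Triangle number: 0+1+2+...+6
`tally` takes the values: 0 → 1 → 2 → 3 → 4 → 5 → 6 → 7 → 8 → 9 → 10 → 11 → 12 → 13 → 14 → 15 → 16 → 17 → 18 → 19 → 20 → 21

Answer: 21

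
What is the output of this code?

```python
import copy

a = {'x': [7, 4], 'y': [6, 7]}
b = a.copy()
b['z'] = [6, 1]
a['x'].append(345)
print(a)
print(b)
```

Key concept: shallow copy of dict with mutable values.
Step by step:
`a = {'x': [7, 4], 'y': [6, 7]}` → a = {'x': [7, 4], 'y': [6, 7]}
`b = a.copy()` → b = {'x': [7, 4], 'y': [6, 7]}
`b['z'] = [6, 1]` → b = {'x': [7, 4], 'y': [6, 7], 'z': [6, 1]}
`a['x'].append(345)` → a = {'x': [7, 4, 345], 'y': [6, 7]}; b = {'x': [7, 4, 345], 'y': [6, 7], 'z': [6, 1]}
`print(a)` → prints {'x': [7, 4, 345], 'y': [6, 7]}
`print(b)` → prints {'x': [7, 4, 345], 'y': [6, 7], 'z': [6, 1]}

Answer:
{'x': [7, 4, 345], 'y': [6, 7]}
{'x': [7, 4, 345], 'y': [6, 7], 'z': [6, 1]}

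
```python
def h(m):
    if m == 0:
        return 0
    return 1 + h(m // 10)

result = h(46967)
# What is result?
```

Count of digits of 46967: 5

Answer: 5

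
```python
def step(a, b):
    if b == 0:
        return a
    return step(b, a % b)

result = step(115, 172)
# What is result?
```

step(115, 172) -> step(172, 115) -> step(115, 57) -> step(57, 1) -> step(1, 0) -> 1

Answer: 1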